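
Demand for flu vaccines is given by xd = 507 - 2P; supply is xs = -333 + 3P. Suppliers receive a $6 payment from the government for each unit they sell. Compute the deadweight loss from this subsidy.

Deadweight loss = $21.6

Pre-subsidy: 507 - 2P = -333 + 3P gives P* = 168, x* = 171.
With the subsidy, sellers receive Ps = Pb + 6 for each unit, where Pb is the price buyers pay.
Supply in terms of Pb becomes xs = -333 + 3(Pb + 6) = -315 + 3Pb. Setting this equal to demand: 507 - 2Pb = -315 + 3Pb, so Pb = 164.4.
Sellers receive Ps = 164.4 + 6 = 170.4; x' = 507 − 2·164.4 = 178.2.
The subsidy expands output by 178.2 − 171 = 7.2 past the efficient level; on those units the gap between marginal cost and willingness to pay runs from 0 up to 6.
DWL = ½ × 6 × 7.2 = 21.6.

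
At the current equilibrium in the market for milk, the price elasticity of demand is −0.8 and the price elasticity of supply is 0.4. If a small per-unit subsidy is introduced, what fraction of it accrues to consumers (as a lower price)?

Consumer share = 1/3

For a small subsidy around the equilibrium, the benefit split depends on the relative slopes, which at a point are proportional to the elasticities.
Buyer share = εs/(εs + |εd|) = 0.4/(0.4 + 0.8) = 1/3; seller share = |εd|/(εs + |εd|) = 2/3.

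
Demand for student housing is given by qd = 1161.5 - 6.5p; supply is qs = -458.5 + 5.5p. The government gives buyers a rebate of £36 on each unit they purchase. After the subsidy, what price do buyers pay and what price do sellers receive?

Pre-subsidy: 1161.5 - 6.5p = -458.5 + 5.5p gives p* = 135, q* = 284.
With the rebate, buyers effectively pay pb = ps − 36, where ps is the price sellers receive.
Demand in terms of ps becomes qd = 1161.5 − 6.5(ps − 36) = 1395.5 - 6.5ps. Setting this equal to supply: 1395.5 - 6.5ps = -458.5 + 5.5ps, so ps = 154.5.
Buyers pay pb = 154.5 − 36 = 118.5; q' = -458.5 + 5.5·154.5 = 391.25.

Buyers pay £118.5; sellers receive £154.5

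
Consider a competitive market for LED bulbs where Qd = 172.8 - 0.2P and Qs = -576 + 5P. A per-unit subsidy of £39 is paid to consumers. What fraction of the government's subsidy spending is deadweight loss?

DWL / government spending = 5/202

Pre-subsidy: 172.8 - 0.2P = -576 + 5P gives P* = 144, Q* = 144.
With the rebate, buyers effectively pay Pb = Ps − 39, where Ps is the price sellers receive.
Demand in terms of Ps becomes Qd = 172.8 − 0.2(Ps − 39) = 180.6 - 0.2Ps. Setting this equal to supply: 180.6 - 0.2Ps = -576 + 5Ps, so Ps = 145.5.
Buyers pay Pb = 145.5 − 39 = 106.5; Q' = -576 + 5·145.5 = 151.5.
ΔCS = ½(144 + 151.5)(144 − 106.5) = 5540.625; ΔPS = ½(144 + 151.5)(145.5 − 144) = 221.625.
Government spending = 39 × 151.5 = 5908.5.
DWL = ½ × 39 × (151.5 − 144) = 146.25; fraction = 146.25 / 5908.5 = 5/202.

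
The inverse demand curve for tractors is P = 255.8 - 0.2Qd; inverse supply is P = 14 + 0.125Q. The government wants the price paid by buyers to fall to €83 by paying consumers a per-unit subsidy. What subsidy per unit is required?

At a buyer price of 83, quantity demanded is 1279 − 5·83 = 864.
Sellers supply 864 only when they receive Ps = 14 + 0.125·864 = 122.
s = Ps − Pb = 122 − 83 = 39.

Required subsidy s = €39 per unit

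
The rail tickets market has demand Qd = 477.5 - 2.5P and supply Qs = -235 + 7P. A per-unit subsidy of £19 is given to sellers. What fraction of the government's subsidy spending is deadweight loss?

Pre-subsidy: 477.5 - 2.5P = -235 + 7P gives P* = 75, Q* = 290.
With the subsidy, sellers receive Ps = Pb + 19 for each unit, where Pb is the price buyers pay.
Supply in terms of Pb becomes Qs = -235 + 7(Pb + 19) = -102 + 7Pb. Setting this equal to demand: 477.5 - 2.5Pb = -102 + 7Pb, so Pb = 61.
Sellers receive Ps = 61 + 19 = 80; Q' = 477.5 − 2.5·61 = 325.
ΔCS = ½(290 + 325)(75 − 61) = 4305; ΔPS = ½(290 + 325)(80 − 75) = 1537.5.
Government spending = 19 × 325 = 6175.
DWL = ½ × 19 × (325 − 290) = 332.5; fraction = 332.5 / 6175 = 7/130.

DWL / government spending = 7/130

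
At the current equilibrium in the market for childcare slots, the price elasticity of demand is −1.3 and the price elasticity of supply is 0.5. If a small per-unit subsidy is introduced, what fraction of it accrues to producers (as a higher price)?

For a small subsidy around the equilibrium, the benefit split depends on the relative slopes, which at a point are proportional to the elasticities.
Buyer share = εs/(εs + |εd|) = 0.5/(0.5 + 1.3) = 5/18; seller share = |εd|/(εs + |εd|) = 13/18.
So producers capture 13/18 of the subsidy.

Producer share = 13/18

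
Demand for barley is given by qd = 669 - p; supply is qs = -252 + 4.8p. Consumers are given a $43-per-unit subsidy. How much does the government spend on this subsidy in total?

Pre-subsidy: 669 - p = -252 + 4.8p gives p* = 4605/29, q* = 14796/29.
With the rebate, buyers effectively pay pb = ps − 43, where ps is the price sellers receive.
Demand in terms of ps becomes qd = 669 − 1(ps − 43) = 712 - ps. Setting this equal to supply: 712 - ps = -252 + 4.8ps, so ps = 4820/29.
Buyers pay pb = 4820/29 − 43 = 3573/29; q' = -252 + 4.8·(4820/29) = 15828/29.
Government outlay = subsidy × quantity = 43 × 15828/29 = 680604/29.

Government cost = 680604/29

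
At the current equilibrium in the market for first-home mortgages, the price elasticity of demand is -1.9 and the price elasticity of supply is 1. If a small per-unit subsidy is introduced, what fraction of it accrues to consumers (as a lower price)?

For a small subsidy around the equilibrium, the benefit split depends on the relative slopes, which at a point are proportional to the elasticities.
Buyer share = εs/(εs + |εd|) = 1/(1 + 1.9) = 10/29; seller share = |εd|/(εs + |εd|) = 19/29.

Consumer share = 10/29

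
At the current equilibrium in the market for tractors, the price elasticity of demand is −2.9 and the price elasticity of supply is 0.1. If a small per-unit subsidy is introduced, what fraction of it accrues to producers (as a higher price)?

For a small subsidy around the equilibrium, the benefit split depends on the relative slopes, which at a point are proportional to the elasticities.
Buyer share = εs/(εs + |εd|) = 0.1/(0.1 + 2.9) = 1/30; seller share = |εd|/(εs + |εd|) = 29/30.
So producers capture 29/30 of the subsidy.

Producer share = 29/30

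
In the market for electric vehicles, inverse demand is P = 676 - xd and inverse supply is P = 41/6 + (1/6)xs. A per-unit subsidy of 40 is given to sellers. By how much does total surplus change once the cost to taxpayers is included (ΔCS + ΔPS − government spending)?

Pre-subsidy: 676 - x = 41/6 + (1/6)x gives x* = 4015/7 and P* = 717/7.
With the subsidy, sellers receive Ps = Pb + 40 for each unit, where Pb is the price buyers pay.
On the curves, Pb = 676 - x and Ps = 41/6 + (1/6)x; the wedge Ps − Pb = 40 gives 41/6 + (1/6)x − (676 - x) = 40, so x' = 4255/7.
Then Pb = 676 − 1·(4255/7) = 477/7 and Ps = 41/6 + (1/6)·(4255/7) = 757/7.
ΔCS = ½(4015/7 + 4255/7)(717/7 − 477/7) = 992400/49; ΔPS = ½(4015/7 + 4255/7)(757/7 − 717/7) = 165400/49.
Government spending = 40 × 4255/7 = 170200/7.
Net change = 992400/49 + 165400/49 − 170200/7 = -4800/7. The loss equals the DWL triangle ½·40·240/7.

Net change in total surplus = -4800/7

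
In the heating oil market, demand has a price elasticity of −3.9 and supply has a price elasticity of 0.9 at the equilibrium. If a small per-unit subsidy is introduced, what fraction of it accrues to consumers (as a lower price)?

Consumer share = 0.1875

For a small subsidy around the equilibrium, the benefit split depends on the relative slopes, which at a point are proportional to the elasticities.
Buyer share = εs/(εs + |εd|) = 0.9/(0.9 + 3.9) = 0.1875; seller share = |εd|/(εs + |εd|) = 0.8125.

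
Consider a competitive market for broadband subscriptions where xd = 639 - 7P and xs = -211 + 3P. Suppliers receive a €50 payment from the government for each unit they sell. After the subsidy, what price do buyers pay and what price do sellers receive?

Buyers pay €70; sellers receive €120

Pre-subsidy: 639 - 7P = -211 + 3P gives P* = 85, x* = 44.
With the subsidy, sellers receive Ps = Pb + 50 for each unit, where Pb is the price buyers pay.
Supply in terms of Pb becomes xs = -211 + 3(Pb + 50) = -61 + 3Pb. Setting this equal to demand: 639 - 7Pb = -61 + 3Pb, so Pb = 70.
Sellers receive Ps = 70 + 50 = 120; x' = 639 − 7·70 = 149.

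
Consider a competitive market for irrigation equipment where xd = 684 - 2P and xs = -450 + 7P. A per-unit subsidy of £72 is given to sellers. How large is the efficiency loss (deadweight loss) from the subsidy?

Deadweight loss = £4032

Pre-subsidy: 684 - 2P = -450 + 7P gives P* = 126, x* = 432.
With the subsidy, sellers receive Ps = Pb + 72 for each unit, where Pb is the price buyers pay.
Supply in terms of Pb becomes xs = -450 + 7(Pb + 72) = 54 + 7Pb. Setting this equal to demand: 684 - 2Pb = 54 + 7Pb, so Pb = 70.
Sellers receive Ps = 70 + 72 = 142; x' = 684 − 2·70 = 544.
The subsidy expands output by 544 − 432 = 112 past the efficient level; on those units the gap between marginal cost and willingness to pay runs from 0 up to 72.
DWL = ½ × 72 × 112 = 4032.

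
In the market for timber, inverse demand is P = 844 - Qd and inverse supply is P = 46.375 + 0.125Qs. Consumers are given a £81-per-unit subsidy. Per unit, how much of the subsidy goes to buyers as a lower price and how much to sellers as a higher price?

Pre-subsidy: 844 - Q = 46.375 + 0.125Q gives Q* = 709 and P* = 135.
With the rebate, buyers effectively pay Pb = Ps − 81, where Ps is the price sellers receive.
On the curves, Pb = 844 - Q and Ps = 46.375 + 0.125Q; the wedge Ps − Pb = 81 gives 46.375 + 0.125Q − (844 - Q) = 81, so Q' = 781.
Then Pb = 844 − 1·781 = 63 and Ps = 46.375 + 0.125·781 = 144.
Buyers' price falls by P* − Pb = 135 − 63 = 72; sellers' price rises by Ps − P* = 144 − 135 = 9.

Buyers gain £72 per unit; sellers gain £9 per unit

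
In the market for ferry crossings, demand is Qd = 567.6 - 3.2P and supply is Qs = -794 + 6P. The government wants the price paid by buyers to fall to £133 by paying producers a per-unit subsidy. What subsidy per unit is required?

Required subsidy s = £23 per unit

At a buyer price of 133, quantity demanded is 567.6 − 3.2·133 = 142.
Sellers supply 142 only when they receive Ps with -794 + 6·Ps = 142, i.e. Ps = 156.
s = Ps − Pb = 156 − 133 = 23.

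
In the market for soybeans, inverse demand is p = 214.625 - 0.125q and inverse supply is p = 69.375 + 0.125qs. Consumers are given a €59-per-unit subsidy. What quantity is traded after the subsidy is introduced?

q' = 817

Pre-subsidy: 214.625 - 0.125q = 69.375 + 0.125q gives q* = 581 and p* = 142.
With the rebate, buyers effectively pay pb = ps − 59, where ps is the price sellers receive.
On the curves, pb = 214.625 - 0.125q and ps = 69.375 + 0.125q; the wedge ps − pb = 59 gives 69.375 + 0.125q − (214.625 - 0.125q) = 59, so q' = 817.
Then pb = 214.625 − 0.125·817 = 112.5 and ps = 69.375 + 0.125·817 = 171.5.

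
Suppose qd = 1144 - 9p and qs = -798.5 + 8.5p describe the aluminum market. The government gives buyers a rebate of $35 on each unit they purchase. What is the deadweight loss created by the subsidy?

Deadweight loss = $2677.5

Pre-subsidy: 1144 - 9p = -798.5 + 8.5p gives p* = 111, q* = 145.
With the rebate, buyers effectively pay pb = ps − 35, where ps is the price sellers receive.
Demand in terms of ps becomes qd = 1144 − 9(ps − 35) = 1459 - 9ps. Setting this equal to supply: 1459 - 9ps = -798.5 + 8.5ps, so ps = 129.
Buyers pay pb = 129 − 35 = 94; q' = -798.5 + 8.5·129 = 298.
The subsidy expands output by 298 − 145 = 153 past the efficient level; on those units the gap between marginal cost and willingness to pay runs from 0 up to 35.
DWL = ½ × 35 × 153 = 2677.5.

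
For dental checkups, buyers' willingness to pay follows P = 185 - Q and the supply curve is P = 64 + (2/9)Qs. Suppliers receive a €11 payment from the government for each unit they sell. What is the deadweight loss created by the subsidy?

Deadweight loss = €49.5

Pre-subsidy: 185 - Q = 64 + (2/9)Q gives Q* = 99 and P* = 86.
With the subsidy, sellers receive Ps = Pb + 11 for each unit, where Pb is the price buyers pay.
On the curves, Pb = 185 - Q and Ps = 64 + (2/9)Q; the wedge Ps − Pb = 11 gives 64 + (2/9)Q − (185 - Q) = 11, so Q' = 108.
Then Pb = 185 − 1·108 = 77 and Ps = 64 + (2/9)·108 = 88.
The subsidy expands output by 108 − 99 = 9 past the efficient level; on those units the gap between marginal cost and willingness to pay runs from 0 up to 11.
DWL = ½ × 11 × 9 = 49.5.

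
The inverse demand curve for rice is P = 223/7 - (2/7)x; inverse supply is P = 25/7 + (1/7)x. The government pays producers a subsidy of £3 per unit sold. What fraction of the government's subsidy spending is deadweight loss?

DWL / government spending = 7/146

Pre-subsidy: 223/7 - (2/7)x = 25/7 + (1/7)x gives x* = 66 and P* = 13.
With the subsidy, sellers receive Ps = Pb + 3 for each unit, where Pb is the price buyers pay.
On the curves, Pb = 223/7 - (2/7)x and Ps = 25/7 + (1/7)x; the wedge Ps − Pb = 3 gives 25/7 + (1/7)x − (223/7 - (2/7)x) = 3, so x' = 73.
Then Pb = 223/7 − (2/7)·73 = 11 and Ps = 25/7 + (1/7)·73 = 14.
ΔCS = ½(66 + 73)(13 − 11) = 139; ΔPS = ½(66 + 73)(14 − 13) = 69.5.
Government spending = 3 × 73 = 219.
DWL = ½ × 3 × (73 − 66) = 10.5; fraction = 10.5 / 219 = 7/146.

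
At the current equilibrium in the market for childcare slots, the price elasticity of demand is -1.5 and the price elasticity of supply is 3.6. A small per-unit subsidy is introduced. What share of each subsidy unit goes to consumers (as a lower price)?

For a small subsidy around the equilibrium, the benefit split depends on the relative slopes, which at a point are proportional to the elasticities.
Buyer share = εs/(εs + |εd|) = 3.6/(3.6 + 1.5) = 12/17; seller share = |εd|/(εs + |εd|) = 5/17.

Consumer share = 12/17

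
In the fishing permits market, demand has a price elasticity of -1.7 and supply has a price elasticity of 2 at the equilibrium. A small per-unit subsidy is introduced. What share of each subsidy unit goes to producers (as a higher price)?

Producer share = 17/37

For a small subsidy around the equilibrium, the benefit split depends on the relative slopes, which at a point are proportional to the elasticities.
Buyer share = εs/(εs + |εd|) = 2/(2 + 1.7) = 20/37; seller share = |εd|/(εs + |εd|) = 17/37.
So producers capture 17/37 of the subsidy.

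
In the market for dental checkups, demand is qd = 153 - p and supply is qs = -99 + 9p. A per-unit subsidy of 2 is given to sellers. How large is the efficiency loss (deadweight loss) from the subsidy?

Pre-subsidy: 153 - p = -99 + 9p gives p* = 25.2, q* = 127.8.
With the subsidy, sellers receive ps = pb + 2 for each unit, where pb is the price buyers pay.
Supply in terms of pb becomes qs = -99 + 9(pb + 2) = -81 + 9pb. Setting this equal to demand: 153 - pb = -81 + 9pb, so pb = 23.4.
Sellers receive ps = 23.4 + 2 = 25.4; q' = 153 − 1·23.4 = 129.6.
The subsidy expands output by 129.6 − 127.8 = 1.8 past the efficient level; on those units the gap between marginal cost and willingness to pay runs from 0 up to 2.
DWL = ½ × 2 × 1.8 = 1.8.

Deadweight loss = 1.8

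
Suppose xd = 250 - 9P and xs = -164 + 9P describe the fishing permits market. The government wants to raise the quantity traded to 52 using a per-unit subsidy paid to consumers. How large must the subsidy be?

Required subsidy s = 2 per unit

At x = 52, invert demand for the buyer price: Pb = (250 − 52)/9 = 22; invert supply for the seller price: Ps = (52 − (-164))/9 = 24.
The subsidy must fill the gap: s = Ps − Pb = 24 − 22 = 2.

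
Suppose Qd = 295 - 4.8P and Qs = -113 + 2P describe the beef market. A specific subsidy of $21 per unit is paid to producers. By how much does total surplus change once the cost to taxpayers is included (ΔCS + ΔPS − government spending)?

Pre-subsidy: 295 - 4.8P = -113 + 2P gives P* = 60, Q* = 7.
With the subsidy, sellers receive Ps = Pb + 21 for each unit, where Pb is the price buyers pay.
Supply in terms of Pb becomes Qs = -113 + 2(Pb + 21) = -71 + 2Pb. Setting this equal to demand: 295 - 4.8Pb = -71 + 2Pb, so Pb = 915/17.
Sellers receive Ps = 915/17 + 21 = 1272/17; Q' = 295 − 4.8·(915/17) = 623/17.
ΔCS = ½(7 + 623/17)(60 − 915/17) = 38955/289; ΔPS = ½(7 + 623/17)(1272/17 − 60) = 93492/289.
Government spending = 21 × 623/17 = 13083/17.
Net change = 38955/289 + 93492/289 − 13083/17 = -5292/17. The loss equals the DWL triangle ½·21·504/17.

Net change in total surplus = -5292/17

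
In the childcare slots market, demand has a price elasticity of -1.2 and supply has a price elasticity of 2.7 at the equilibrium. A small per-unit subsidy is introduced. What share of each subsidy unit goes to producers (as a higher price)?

Producer share = 4/13

For a small subsidy around the equilibrium, the benefit split depends on the relative slopes, which at a point are proportional to the elasticities.
Buyer share = εs/(εs + |εd|) = 2.7/(2.7 + 1.2) = 9/13; seller share = |εd|/(εs + |εd|) = 4/13.
So producers capture 4/13 of the subsidy.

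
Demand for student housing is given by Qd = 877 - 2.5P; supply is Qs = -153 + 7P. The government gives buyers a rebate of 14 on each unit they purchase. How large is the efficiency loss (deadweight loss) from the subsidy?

Pre-subsidy: 877 - 2.5P = -153 + 7P gives P* = 2060/19, Q* = 11513/19.
With the rebate, buyers effectively pay Pb = Ps − 14, where Ps is the price sellers receive.
Demand in terms of Ps becomes Qd = 877 − 2.5(Ps − 14) = 912 - 2.5Ps. Setting this equal to supply: 912 - 2.5Ps = -153 + 7Ps, so Ps = 2130/19.
Buyers pay Pb = 2130/19 − 14 = 1864/19; Q' = -153 + 7·(2130/19) = 12003/19.
The subsidy expands output by 12003/19 − 11513/19 = 490/19 past the efficient level; on those units the gap between marginal cost and willingness to pay runs from 0 up to 14.
DWL = ½ × 14 × 490/19 = 3430/19.

Deadweight loss = 3430/19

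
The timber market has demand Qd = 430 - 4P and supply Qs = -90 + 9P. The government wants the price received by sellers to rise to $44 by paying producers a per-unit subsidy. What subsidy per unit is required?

At a seller price of 44, quantity supplied is -90 + 9·44 = 306.
Buyers absorb 306 only when they pay Pb with 430 − 4·Pb = 306, i.e. Pb = 31.
s = Ps − Pb = 44 − 31 = 13.

Required subsidy s = $13 per unit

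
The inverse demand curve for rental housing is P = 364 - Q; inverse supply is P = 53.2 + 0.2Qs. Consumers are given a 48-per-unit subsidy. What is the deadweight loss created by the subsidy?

Deadweight loss = 960

Pre-subsidy: 364 - Q = 53.2 + 0.2Q gives Q* = 259 and P* = 105.
With the rebate, buyers effectively pay Pb = Ps − 48, where Ps is the price sellers receive.
On the curves, Pb = 364 - Q and Ps = 53.2 + 0.2Q; the wedge Ps − Pb = 48 gives 53.2 + 0.2Q − (364 - Q) = 48, so Q' = 299.
Then Pb = 364 − 1·299 = 65 and Ps = 53.2 + 0.2·299 = 113.
The subsidy expands output by 299 − 259 = 40 past the efficient level; on those units the gap between marginal cost and willingness to pay runs from 0 up to 48.
DWL = ½ × 48 × 40 = 960.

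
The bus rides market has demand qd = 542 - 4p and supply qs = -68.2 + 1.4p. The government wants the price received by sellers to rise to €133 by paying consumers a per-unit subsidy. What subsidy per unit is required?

Required subsidy s = €27 per unit

At a seller price of 133, quantity supplied is -68.2 + 1.4·133 = 118.
Buyers absorb 118 only when they pay pb with 542 − 4·pb = 118, i.e. pb = 106.
s = ps − pb = 133 − 106 = 27.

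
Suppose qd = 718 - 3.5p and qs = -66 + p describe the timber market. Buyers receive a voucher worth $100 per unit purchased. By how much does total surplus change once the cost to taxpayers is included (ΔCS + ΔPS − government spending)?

Pre-subsidy: 718 - 3.5p = -66 + p gives p* = 1568/9, q* = 974/9.
With the rebate, buyers effectively pay pb = ps − 100, where ps is the price sellers receive.
Demand in terms of ps becomes qd = 718 − 3.5(ps − 100) = 1068 - 3.5ps. Setting this equal to supply: 1068 - 3.5ps = -66 + ps, so ps = 252.
Buyers pay pb = 252 − 100 = 152; q' = -66 + 1·252 = 186.
ΔCS = ½(974/9 + 186)(1568/9 − 152) = 264800/81; ΔPS = ½(974/9 + 186)(252 − 1568/9) = 926800/81.
Government spending = 100 × 186 = 18600.
Net change = 264800/81 + 926800/81 − 18600 = -35000/9. The loss equals the DWL triangle ½·100·700/9.

Net change in total surplus = -35000/9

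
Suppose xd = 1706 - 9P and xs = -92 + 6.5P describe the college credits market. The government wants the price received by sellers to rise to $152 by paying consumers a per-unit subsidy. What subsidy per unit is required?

At a seller price of 152, quantity supplied is -92 + 6.5·152 = 896.
Buyers absorb 896 only when they pay Pb with 1706 − 9·Pb = 896, i.e. Pb = 90.
s = Ps − Pb = 152 − 90 = 62.

Required subsidy s = $62 per unit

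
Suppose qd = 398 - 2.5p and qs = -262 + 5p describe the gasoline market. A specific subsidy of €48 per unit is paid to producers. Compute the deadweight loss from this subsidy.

Pre-subsidy: 398 - 2.5p = -262 + 5p gives p* = 88, q* = 178.
With the subsidy, sellers receive ps = pb + 48 for each unit, where pb is the price buyers pay.
Supply in terms of pb becomes qs = -262 + 5(pb + 48) = -22 + 5pb. Setting this equal to demand: 398 - 2.5pb = -22 + 5pb, so pb = 56.
Sellers receive ps = 56 + 48 = 104; q' = 398 − 2.5·56 = 258.
The subsidy expands output by 258 − 178 = 80 past the efficient level; on those units the gap between marginal cost and willingness to pay runs from 0 up to 48.
DWL = ½ × 48 × 80 = 1920.

Deadweight loss = €1920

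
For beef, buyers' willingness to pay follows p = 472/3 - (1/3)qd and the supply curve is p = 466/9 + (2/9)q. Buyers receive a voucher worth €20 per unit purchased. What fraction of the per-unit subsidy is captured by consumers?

Pre-subsidy: 472/3 - (1/3)q = 466/9 + (2/9)q gives q* = 190 and p* = 94.
With the rebate, buyers effectively pay pb = ps − 20, where ps is the price sellers receive.
On the curves, pb = 472/3 - (1/3)q and ps = 466/9 + (2/9)q; the wedge ps − pb = 20 gives 466/9 + (2/9)q − (472/3 - (1/3)q) = 20, so q' = 226.
Then pb = 472/3 − (1/3)·226 = 82 and ps = 466/9 + (2/9)·226 = 102.
Buyers' price falls by p* − pb = 94 − 82 = 12; sellers' price rises by ps − p* = 102 − 94 = 8.
So consumers capture 12/20 = 0.6 of each unit of subsidy.

Consumer share = 0.6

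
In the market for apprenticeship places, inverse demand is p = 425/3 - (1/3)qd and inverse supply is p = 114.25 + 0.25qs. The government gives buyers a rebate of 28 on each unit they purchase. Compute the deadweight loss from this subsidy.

Deadweight loss = 672

Pre-subsidy: 425/3 - (1/3)q = 114.25 + 0.25q gives q* = 47 and p* = 126.
With the rebate, buyers effectively pay pb = ps − 28, where ps is the price sellers receive.
On the curves, pb = 425/3 - (1/3)q and ps = 114.25 + 0.25q; the wedge ps − pb = 28 gives 114.25 + 0.25q − (425/3 - (1/3)q) = 28, so q' = 95.
Then pb = 425/3 − (1/3)·95 = 110 and ps = 114.25 + 0.25·95 = 138.
The subsidy expands output by 95 − 47 = 48 past the efficient level; on those units the gap between marginal cost and willingness to pay runs from 0 up to 28.
DWL = ½ × 28 × 48 = 672.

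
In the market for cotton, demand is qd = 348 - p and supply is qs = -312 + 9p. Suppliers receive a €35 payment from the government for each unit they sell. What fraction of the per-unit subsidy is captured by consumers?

Pre-subsidy: 348 - p = -312 + 9p gives p* = 66, q* = 282.
With the subsidy, sellers receive ps = pb + 35 for each unit, where pb is the price buyers pay.
Supply in terms of pb becomes qs = -312 + 9(pb + 35) = 3 + 9pb. Setting this equal to demand: 348 - pb = 3 + 9pb, so pb = 34.5.
Sellers receive ps = 34.5 + 35 = 69.5; q' = 348 − 1·34.5 = 313.5.
Buyers' price falls by p* − pb = 66 − 34.5 = 31.5; sellers' price rises by ps − p* = 69.5 − 66 = 3.5.
So consumers capture 31.5/35 = 0.9 of each unit of subsidy.

Consumer share = 0.9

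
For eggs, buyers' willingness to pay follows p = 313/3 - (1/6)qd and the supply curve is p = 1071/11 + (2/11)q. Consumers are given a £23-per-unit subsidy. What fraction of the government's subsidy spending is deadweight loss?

DWL / government spending = 33/86

Pre-subsidy: 313/3 - (1/6)q = 1071/11 + (2/11)q gives q* = 20 and p* = 101.
With the rebate, buyers effectively pay pb = ps − 23, where ps is the price sellers receive.
On the curves, pb = 313/3 - (1/6)q and ps = 1071/11 + (2/11)q; the wedge ps − pb = 23 gives 1071/11 + (2/11)q − (313/3 - (1/6)q) = 23, so q' = 86.
Then pb = 313/3 − (1/6)·86 = 90 and ps = 1071/11 + (2/11)·86 = 113.
ΔCS = ½(20 + 86)(101 − 90) = 583; ΔPS = ½(20 + 86)(113 − 101) = 636.
Government spending = 23 × 86 = 1978.
DWL = ½ × 23 × (86 − 20) = 759; fraction = 759 / 1978 = 33/86.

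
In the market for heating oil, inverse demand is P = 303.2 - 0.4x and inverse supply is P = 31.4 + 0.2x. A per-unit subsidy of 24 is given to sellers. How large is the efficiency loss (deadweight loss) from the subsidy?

Deadweight loss = 480

Pre-subsidy: 303.2 - 0.4x = 31.4 + 0.2x gives x* = 453 and P* = 122.
With the subsidy, sellers receive Ps = Pb + 24 for each unit, where Pb is the price buyers pay.
On the curves, Pb = 303.2 - 0.4x and Ps = 31.4 + 0.2x; the wedge Ps − Pb = 24 gives 31.4 + 0.2x − (303.2 - 0.4x) = 24, so x' = 493.
Then Pb = 303.2 − 0.4·493 = 106 and Ps = 31.4 + 0.2·493 = 130.
The subsidy expands output by 493 − 453 = 40 past the efficient level; on those units the gap between marginal cost and willingness to pay runs from 0 up to 24.
DWL = ½ × 24 × 40 = 480.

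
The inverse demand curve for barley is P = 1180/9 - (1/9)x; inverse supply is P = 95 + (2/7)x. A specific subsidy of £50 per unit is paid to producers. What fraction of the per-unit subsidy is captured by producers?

Producer share = 0.72

Pre-subsidy: 1180/9 - (1/9)x = 95 + (2/7)x gives x* = 91 and P* = 121.
With the subsidy, sellers receive Ps = Pb + 50 for each unit, where Pb is the price buyers pay.
On the curves, Pb = 1180/9 - (1/9)x and Ps = 95 + (2/7)x; the wedge Ps − Pb = 50 gives 95 + (2/7)x − (1180/9 - (1/9)x) = 50, so x' = 217.
Then Pb = 1180/9 − (1/9)·217 = 107 and Ps = 95 + (2/7)·217 = 157.
Buyers' price falls by P* − Pb = 121 − 107 = 14; sellers' price rises by Ps − P* = 157 − 121 = 36.
So producers capture 36/50 = 0.72 of each unit of subsidy.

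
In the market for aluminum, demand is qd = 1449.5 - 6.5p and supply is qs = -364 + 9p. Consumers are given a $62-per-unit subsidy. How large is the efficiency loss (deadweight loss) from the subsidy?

Deadweight loss = $7254

Pre-subsidy: 1449.5 - 6.5p = -364 + 9p gives p* = 117, q* = 689.
With the rebate, buyers effectively pay pb = ps − 62, where ps is the price sellers receive.
Demand in terms of ps becomes qd = 1449.5 − 6.5(ps − 62) = 1852.5 - 6.5ps. Setting this equal to supply: 1852.5 - 6.5ps = -364 + 9ps, so ps = 143.
Buyers pay pb = 143 − 62 = 81; q' = -364 + 9·143 = 923.
The subsidy expands output by 923 − 689 = 234 past the efficient level; on those units the gap between marginal cost and willingness to pay runs from 0 up to 62.
DWL = ½ × 62 × 234 = 7254.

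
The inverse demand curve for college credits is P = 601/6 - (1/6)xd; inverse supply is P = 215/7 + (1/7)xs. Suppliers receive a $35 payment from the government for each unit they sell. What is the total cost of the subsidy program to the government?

Government cost = 153545/13

Pre-subsidy: 601/6 - (1/6)x = 215/7 + (1/7)x gives x* = 2917/13 and P* = 816/13.
With the subsidy, sellers receive Ps = Pb + 35 for each unit, where Pb is the price buyers pay.
On the curves, Pb = 601/6 - (1/6)x and Ps = 215/7 + (1/7)x; the wedge Ps − Pb = 35 gives 215/7 + (1/7)x − (601/6 - (1/6)x) = 35, so x' = 4387/13.
Then Pb = 601/6 − (1/6)·(4387/13) = 571/13 and Ps = 215/7 + (1/7)·(4387/13) = 1026/13.
Government outlay = subsidy × quantity = 35 × 4387/13 = 153545/13.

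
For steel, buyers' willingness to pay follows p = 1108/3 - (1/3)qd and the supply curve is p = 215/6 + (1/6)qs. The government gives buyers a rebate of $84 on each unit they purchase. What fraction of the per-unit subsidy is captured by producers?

Pre-subsidy: 1108/3 - (1/3)q = 215/6 + (1/6)q gives q* = 667 and p* = 147.
With the rebate, buyers effectively pay pb = ps − 84, where ps is the price sellers receive.
On the curves, pb = 1108/3 - (1/3)q and ps = 215/6 + (1/6)q; the wedge ps − pb = 84 gives 215/6 + (1/6)q − (1108/3 - (1/3)q) = 84, so q' = 835.
Then pb = 1108/3 − (1/3)·835 = 91 and ps = 215/6 + (1/6)·835 = 175.
Buyers' price falls by p* − pb = 147 − 91 = 56; sellers' price rises by ps − p* = 175 − 147 = 28.
So producers capture 28/84 = 1/3 of each unit of subsidy.

Producer share = 1/3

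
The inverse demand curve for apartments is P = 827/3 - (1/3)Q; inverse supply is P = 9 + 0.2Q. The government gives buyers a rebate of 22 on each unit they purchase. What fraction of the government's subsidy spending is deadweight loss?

Pre-subsidy: 827/3 - (1/3)Q = 9 + 0.2Q gives Q* = 500 and P* = 109.
With the rebate, buyers effectively pay Pb = Ps − 22, where Ps is the price sellers receive.
On the curves, Pb = 827/3 - (1/3)Q and Ps = 9 + 0.2Q; the wedge Ps − Pb = 22 gives 9 + 0.2Q − (827/3 - (1/3)Q) = 22, so Q' = 541.25.
Then Pb = 827/3 − (1/3)·541.25 = 95.25 and Ps = 9 + 0.2·541.25 = 117.25.
ΔCS = ½(500 + 541.25)(109 − 95.25) = 7158.59375; ΔPS = ½(500 + 541.25)(117.25 − 109) = 4295.15625.
Government spending = 22 × 541.25 = 11907.5.
DWL = ½ × 22 × (541.25 − 500) = 453.75; fraction = 453.75 / 11907.5 = 33/866.

DWL / government spending = 33/866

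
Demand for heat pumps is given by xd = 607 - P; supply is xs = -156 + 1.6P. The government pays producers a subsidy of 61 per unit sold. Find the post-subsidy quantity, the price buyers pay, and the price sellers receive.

x' = 4564/13; buyers pay 3327/13; sellers receive 4120/13

Pre-subsidy: 607 - P = -156 + 1.6P gives P* = 3815/13, x* = 4076/13.
With the subsidy, sellers receive Ps = Pb + 61 for each unit, where Pb is the price buyers pay.
Supply in terms of Pb becomes xs = -156 + 1.6(Pb + 61) = -58.4 + 1.6Pb. Setting this equal to demand: 607 - Pb = -58.4 + 1.6Pb, so Pb = 3327/13.
Sellers receive Ps = 3327/13 + 61 = 4120/13; x' = 607 − 1·(3327/13) = 4564/13.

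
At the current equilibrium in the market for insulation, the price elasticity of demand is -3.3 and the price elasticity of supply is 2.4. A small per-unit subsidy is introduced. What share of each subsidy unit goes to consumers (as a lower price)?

Consumer share = 8/19

For a small subsidy around the equilibrium, the benefit split depends on the relative slopes, which at a point are proportional to the elasticities.
Buyer share = εs/(εs + |εd|) = 2.4/(2.4 + 3.3) = 8/19; seller share = |εd|/(εs + |εd|) = 11/19.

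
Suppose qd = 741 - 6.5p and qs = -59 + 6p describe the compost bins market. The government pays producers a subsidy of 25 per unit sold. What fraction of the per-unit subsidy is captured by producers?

Pre-subsidy: 741 - 6.5p = -59 + 6p gives p* = 64, q* = 325.
With the subsidy, sellers receive ps = pb + 25 for each unit, where pb is the price buyers pay.
Supply in terms of pb becomes qs = -59 + 6(pb + 25) = 91 + 6pb. Setting this equal to demand: 741 - 6.5pb = 91 + 6pb, so pb = 52.
Sellers receive ps = 52 + 25 = 77; q' = 741 − 6.5·52 = 403.
Buyers' price falls by p* − pb = 64 − 52 = 12; sellers' price rises by ps − p* = 77 − 64 = 13.
So producers capture 13/25 = 0.52 of each unit of subsidy.

Producer share = 0.52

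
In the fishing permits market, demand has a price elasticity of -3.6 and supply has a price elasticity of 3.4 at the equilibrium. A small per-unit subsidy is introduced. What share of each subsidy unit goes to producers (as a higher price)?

For a small subsidy around the equilibrium, the benefit split depends on the relative slopes, which at a point are proportional to the elasticities.
Buyer share = εs/(εs + |εd|) = 3.4/(3.4 + 3.6) = 17/35; seller share = |εd|/(εs + |εd|) = 18/35.
So producers capture 18/35 of the subsidy.

Producer share = 18/35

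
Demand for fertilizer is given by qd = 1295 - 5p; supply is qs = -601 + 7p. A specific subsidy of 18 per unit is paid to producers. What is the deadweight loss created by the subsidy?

Pre-subsidy: 1295 - 5p = -601 + 7p gives p* = 158, q* = 505.
With the subsidy, sellers receive ps = pb + 18 for each unit, where pb is the price buyers pay.
Supply in terms of pb becomes qs = -601 + 7(pb + 18) = -475 + 7pb. Setting this equal to demand: 1295 - 5pb = -475 + 7pb, so pb = 147.5.
Sellers receive ps = 147.5 + 18 = 165.5; q' = 1295 − 5·147.5 = 557.5.
The subsidy expands output by 557.5 − 505 = 52.5 past the efficient level; on those units the gap between marginal cost and willingness to pay runs from 0 up to 18.
DWL = ½ × 18 × 52.5 = 472.5.

Deadweight loss = 472.5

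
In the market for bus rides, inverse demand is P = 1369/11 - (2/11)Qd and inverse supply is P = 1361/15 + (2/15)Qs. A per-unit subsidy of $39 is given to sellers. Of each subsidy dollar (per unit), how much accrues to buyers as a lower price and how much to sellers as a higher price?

Pre-subsidy: 1369/11 - (2/11)Q = 1361/15 + (2/15)Q gives Q* = 107 and P* = 105.
With the subsidy, sellers receive Ps = Pb + 39 for each unit, where Pb is the price buyers pay.
On the curves, Pb = 1369/11 - (2/11)Q and Ps = 1361/15 + (2/15)Q; the wedge Ps − Pb = 39 gives 1361/15 + (2/15)Q − (1369/11 - (2/11)Q) = 39, so Q' = 230.75.
Then Pb = 1369/11 − (2/11)·230.75 = 82.5 and Ps = 1361/15 + (2/15)·230.75 = 121.5.
Buyers' price falls by P* − Pb = 105 − 82.5 = 22.5; sellers' price rises by Ps − P* = 121.5 − 105 = 16.5.

Buyers gain $22.5 per unit; sellers gain $16.5 per unit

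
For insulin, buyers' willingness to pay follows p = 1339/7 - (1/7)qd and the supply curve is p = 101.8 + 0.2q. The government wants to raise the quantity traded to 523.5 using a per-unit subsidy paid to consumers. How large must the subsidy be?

Required subsidy s = 90 per unit

At q = 523.5, from the demand curve buyers pay pb = 1339/7 − (1/7)·523.5 = 116.5; from the supply curve sellers need ps = 101.8 + 0.2·523.5 = 206.5.
The subsidy must fill the gap: s = ps − pb = 206.5 − 116.5 = 90.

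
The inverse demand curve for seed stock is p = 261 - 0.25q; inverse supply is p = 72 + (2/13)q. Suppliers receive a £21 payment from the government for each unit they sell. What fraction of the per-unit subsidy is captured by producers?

Pre-subsidy: 261 - 0.25q = 72 + (2/13)q gives q* = 468 and p* = 144.
With the subsidy, sellers receive ps = pb + 21 for each unit, where pb is the price buyers pay.
On the curves, pb = 261 - 0.25q and ps = 72 + (2/13)q; the wedge ps − pb = 21 gives 72 + (2/13)q − (261 - 0.25q) = 21, so q' = 520.
Then pb = 261 − 0.25·520 = 131 and ps = 72 + (2/13)·520 = 152.
Buyers' price falls by p* − pb = 144 − 131 = 13; sellers' price rises by ps − p* = 152 − 144 = 8.
So producers capture 8/21 = 8/21 of each unit of subsidy.

Producer share = 8/21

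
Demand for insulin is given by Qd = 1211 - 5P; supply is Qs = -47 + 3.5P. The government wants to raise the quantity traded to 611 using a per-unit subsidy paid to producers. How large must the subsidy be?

At Q = 611, invert demand for the buyer price: Pb = (1211 − 611)/5 = 120; invert supply for the seller price: Ps = (611 − (-47))/3.5 = 188.
The subsidy must fill the gap: s = Ps − Pb = 188 − 120 = 68.

Required subsidy s = 68 per unit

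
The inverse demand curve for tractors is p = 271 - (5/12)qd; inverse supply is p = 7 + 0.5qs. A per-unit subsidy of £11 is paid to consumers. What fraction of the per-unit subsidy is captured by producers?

Pre-subsidy: 271 - (5/12)q = 7 + 0.5q gives q* = 288 and p* = 151.
With the rebate, buyers effectively pay pb = ps − 11, where ps is the price sellers receive.
On the curves, pb = 271 - (5/12)q and ps = 7 + 0.5q; the wedge ps − pb = 11 gives 7 + 0.5q − (271 - (5/12)q) = 11, so q' = 300.
Then pb = 271 − (5/12)·300 = 146 and ps = 7 + 0.5·300 = 157.
Buyers' price falls by p* − pb = 151 − 146 = 5; sellers' price rises by ps − p* = 157 − 151 = 6.
So producers capture 6/11 = 6/11 of each unit of subsidy.

Producer share = 6/11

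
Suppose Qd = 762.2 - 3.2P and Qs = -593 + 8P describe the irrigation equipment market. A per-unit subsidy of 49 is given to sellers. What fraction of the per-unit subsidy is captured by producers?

Pre-subsidy: 762.2 - 3.2P = -593 + 8P gives P* = 121, Q* = 375.
With the subsidy, sellers receive Ps = Pb + 49 for each unit, where Pb is the price buyers pay.
Supply in terms of Pb becomes Qs = -593 + 8(Pb + 49) = -201 + 8Pb. Setting this equal to demand: 762.2 - 3.2Pb = -201 + 8Pb, so Pb = 86.
Sellers receive Ps = 86 + 49 = 135; Q' = 762.2 − 3.2·86 = 487.
Buyers' price falls by P* − Pb = 121 − 86 = 35; sellers' price rises by Ps − P* = 135 − 121 = 14.
So producers capture 14/49 = 2/7 of each unit of subsidy.

Producer share = 2/7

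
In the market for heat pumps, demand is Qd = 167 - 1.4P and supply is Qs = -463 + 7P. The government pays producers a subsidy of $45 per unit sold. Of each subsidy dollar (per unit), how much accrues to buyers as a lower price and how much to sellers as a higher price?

Pre-subsidy: 167 - 1.4P = -463 + 7P gives P* = 75, Q* = 62.
With the subsidy, sellers receive Ps = Pb + 45 for each unit, where Pb is the price buyers pay.
Supply in terms of Pb becomes Qs = -463 + 7(Pb + 45) = -148 + 7Pb. Setting this equal to demand: 167 - 1.4Pb = -148 + 7Pb, so Pb = 37.5.
Sellers receive Ps = 37.5 + 45 = 82.5; Q' = 167 − 1.4·37.5 = 114.5.
Buyers' price falls by P* − Pb = 75 − 37.5 = 37.5; sellers' price rises by Ps − P* = 82.5 − 75 = 7.5.

Buyers gain $37.5 per unit; sellers gain $7.5 per unit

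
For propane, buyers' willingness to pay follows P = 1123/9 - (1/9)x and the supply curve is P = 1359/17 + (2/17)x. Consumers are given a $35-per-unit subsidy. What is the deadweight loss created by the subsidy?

Pre-subsidy: 1123/9 - (1/9)x = 1359/17 + (2/17)x gives x* = 196 and P* = 103.
With the rebate, buyers effectively pay Pb = Ps − 35, where Ps is the price sellers receive.
On the curves, Pb = 1123/9 - (1/9)x and Ps = 1359/17 + (2/17)x; the wedge Ps − Pb = 35 gives 1359/17 + (2/17)x − (1123/9 - (1/9)x) = 35, so x' = 349.
Then Pb = 1123/9 − (1/9)·349 = 86 and Ps = 1359/17 + (2/17)·349 = 121.
The subsidy expands output by 349 − 196 = 153 past the efficient level; on those units the gap between marginal cost and willingness to pay runs from 0 up to 35.
DWL = ½ × 35 × 153 = 2677.5.

Deadweight loss = $2677.5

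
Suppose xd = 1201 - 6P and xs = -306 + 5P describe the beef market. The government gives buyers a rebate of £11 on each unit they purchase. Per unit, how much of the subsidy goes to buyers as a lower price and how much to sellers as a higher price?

Pre-subsidy: 1201 - 6P = -306 + 5P gives P* = 137, x* = 379.
With the rebate, buyers effectively pay Pb = Ps − 11, where Ps is the price sellers receive.
Demand in terms of Ps becomes xd = 1201 − 6(Ps − 11) = 1267 - 6Ps. Setting this equal to supply: 1267 - 6Ps = -306 + 5Ps, so Ps = 143.
Buyers pay Pb = 143 − 11 = 132; x' = -306 + 5·143 = 409.
Buyers' price falls by P* − Pb = 137 − 132 = 5; sellers' price rises by Ps − P* = 143 − 137 = 6.

Buyers gain £5 per unit; sellers gain £6 per unit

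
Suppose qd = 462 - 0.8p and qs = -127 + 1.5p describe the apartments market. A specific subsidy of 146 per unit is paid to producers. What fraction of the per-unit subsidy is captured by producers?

Pre-subsidy: 462 - 0.8p = -127 + 1.5p gives p* = 5890/23, q* = 5914/23.
With the subsidy, sellers receive ps = pb + 146 for each unit, where pb is the price buyers pay.
Supply in terms of pb becomes qs = -127 + 1.5(pb + 146) = 92 + 1.5pb. Setting this equal to demand: 462 - 0.8pb = 92 + 1.5pb, so pb = 3700/23.
Sellers receive ps = 3700/23 + 146 = 7058/23; q' = 462 − 0.8·(3700/23) = 7666/23.
Buyers' price falls by p* − pb = 5890/23 − 3700/23 = 2190/23; sellers' price rises by ps − p* = 7058/23 − 5890/23 = 1168/23.
So producers capture (1168/23)/146 = 8/23 of each unit of subsidy.

Producer share = 8/23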